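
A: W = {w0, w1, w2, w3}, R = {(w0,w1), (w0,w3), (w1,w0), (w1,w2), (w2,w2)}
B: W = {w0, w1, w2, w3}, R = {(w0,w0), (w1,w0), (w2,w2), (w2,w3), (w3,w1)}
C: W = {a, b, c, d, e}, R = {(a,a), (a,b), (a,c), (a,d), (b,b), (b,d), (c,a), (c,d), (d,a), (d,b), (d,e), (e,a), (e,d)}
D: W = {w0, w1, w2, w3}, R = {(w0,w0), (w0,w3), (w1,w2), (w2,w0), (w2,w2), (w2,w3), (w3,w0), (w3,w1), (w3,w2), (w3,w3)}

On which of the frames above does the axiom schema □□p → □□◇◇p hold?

C, D

Frame correspondent (Sahlqvist): ∀x ∀z (xR²z → ∃w (xR²w ∧ zR²w)) — i.e. a generalized confluence (Geach) condition.
A: fails — w1R²w3 but no w with w1R²w and w3R²w.
B: fails — w2R²w1 but no w with w2R²w and w1R²w.
C: ✓.
D: ✓.
Valid on: C, D.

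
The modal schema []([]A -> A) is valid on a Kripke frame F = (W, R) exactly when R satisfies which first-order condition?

Shift-reflexivity

This schema is the T□ axiom.
Its frame correspondent is shift-reflexivity — forall x forall y (Rxy -> Ryy).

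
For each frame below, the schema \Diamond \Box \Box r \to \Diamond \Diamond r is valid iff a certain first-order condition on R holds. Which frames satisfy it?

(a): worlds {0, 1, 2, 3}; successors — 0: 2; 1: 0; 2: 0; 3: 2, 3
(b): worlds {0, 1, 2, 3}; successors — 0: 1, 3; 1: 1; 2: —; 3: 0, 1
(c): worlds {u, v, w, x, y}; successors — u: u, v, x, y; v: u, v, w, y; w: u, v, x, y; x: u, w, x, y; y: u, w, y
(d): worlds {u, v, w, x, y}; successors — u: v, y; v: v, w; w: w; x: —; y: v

Frame correspondent (Sahlqvist): \forall x \forall y (xRy \to \exists w (y R^2 w \wedge x R^2 w)) — i.e. a generalized confluence (Geach) condition.
(a): fails — 0R2 but no w with 2R²w and 0R²w.
(b): ✓.
(c): ✓.
(d): ✓.
Valid on: (b), (c), (d).

(b), (c), (d)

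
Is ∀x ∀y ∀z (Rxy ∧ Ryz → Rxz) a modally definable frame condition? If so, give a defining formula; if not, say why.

This is a Sahlqvist condition; the 4 axiom □r → □□r defines it.

Definable; □r → □□r defines it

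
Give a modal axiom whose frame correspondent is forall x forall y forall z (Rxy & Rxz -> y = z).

This is partial functionality; the standard corresponding axiom is CD: ◇q → □q.
Suppose ◇q→□q is valid. Take Rxy, Rxz and set V(q)={y}. Then ◇q at x, so □q at x, so q at z, i.e. z=y.

◇q → □q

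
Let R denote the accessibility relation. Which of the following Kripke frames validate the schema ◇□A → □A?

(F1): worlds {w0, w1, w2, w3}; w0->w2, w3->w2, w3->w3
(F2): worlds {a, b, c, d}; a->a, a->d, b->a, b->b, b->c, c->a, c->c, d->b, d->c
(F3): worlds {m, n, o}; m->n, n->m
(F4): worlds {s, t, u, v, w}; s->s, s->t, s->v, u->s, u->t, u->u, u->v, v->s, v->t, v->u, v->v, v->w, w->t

none

Frame correspondent (Sahlqvist): ∀x ∀y ∀z (Rxy ∧ Rxz → Ryz) — i.e. the Euclidean property.
(F1): fails — Rw0w2 and Rw0w2 but not Rw2w2.
(F2): fails — Rad and Raa but not Rda.
(F3): fails — Rmn and Rmn but not Rnn.
(F4): fails — Rst and Rsv but not Rtv.
Valid on no frame.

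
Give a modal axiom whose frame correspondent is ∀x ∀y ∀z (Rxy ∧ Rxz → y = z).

◇r → □r

This is partial functionality; the standard corresponding axiom is CD: ◇r → □r.
Suppose ◇r→□r is valid. Take Rxy, Rxz and set V(r)={y}. Then ◇r at x, so □r at x, so r at z, i.e. z=y.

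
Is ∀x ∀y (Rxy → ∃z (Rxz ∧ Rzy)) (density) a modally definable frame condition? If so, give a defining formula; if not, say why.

This is a Sahlqvist condition; the C4 axiom □□p → □p defines it.
Suppose □□p→□p is valid. Take Rxy and set V(p)={w : xR²w}. Then □□p at x, so □p at x, so p at y, i.e. ∃z(Rxz∧Rzy).

Yes, by □□p → □p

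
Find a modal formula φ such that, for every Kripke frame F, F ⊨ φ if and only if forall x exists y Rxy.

□q → ◇q

The condition is seriality. The D schema □q → ◇q defines it.
Suppose □q→◇q is valid. At any x set V(q)=W. Then □q at x, so ◇q at x, so x has a successor.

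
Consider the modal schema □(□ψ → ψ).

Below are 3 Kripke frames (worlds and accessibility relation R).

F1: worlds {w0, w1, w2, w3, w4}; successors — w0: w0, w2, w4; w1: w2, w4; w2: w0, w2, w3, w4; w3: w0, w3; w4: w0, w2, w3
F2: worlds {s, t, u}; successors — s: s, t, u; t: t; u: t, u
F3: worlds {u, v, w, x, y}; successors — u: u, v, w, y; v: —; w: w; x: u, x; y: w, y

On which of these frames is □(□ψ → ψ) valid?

This is the axiom for shift-reflexivity; its first-order frame correspondent is ∀x ∀y (Rxy → Ryy).
F1: fails — Rw0w4 but not Rw4w4.
F2: condition met.
F3: fails — Ruv but not Rvv.

F2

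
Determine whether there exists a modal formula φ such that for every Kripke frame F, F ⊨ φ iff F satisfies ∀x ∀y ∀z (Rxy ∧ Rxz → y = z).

Yes: it is partial functionality, defined by the CD schema ◇p → □p.
Suppose ◇p→□p is valid. Take Rxy, Rxz and set V(p)={y}. Then ◇p at x, so □p at x, so p at z, i.e. z=y.

Yes — defined by ◇p → □p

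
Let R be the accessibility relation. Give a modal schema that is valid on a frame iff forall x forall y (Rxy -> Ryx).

p → □◇p

This is symmetry; the standard corresponding axiom is B: p → □◇p.
Suppose p→□◇p is valid. Take Rxy and set V(p)={x}. Then p at x, so □◇p at x, so ◇p at y, so some z with Ryz has p; z=x, i.e. Ryx.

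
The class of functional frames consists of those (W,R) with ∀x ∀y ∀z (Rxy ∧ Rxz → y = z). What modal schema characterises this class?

A defining formula is ◇r → □r (the CD axiom).
Suppose ◇r→□r is valid. Take Rxy, Rxz and set V(r)={y}. Then ◇r at x, so □r at x, so r at z, i.e. z=y.

◇r → □r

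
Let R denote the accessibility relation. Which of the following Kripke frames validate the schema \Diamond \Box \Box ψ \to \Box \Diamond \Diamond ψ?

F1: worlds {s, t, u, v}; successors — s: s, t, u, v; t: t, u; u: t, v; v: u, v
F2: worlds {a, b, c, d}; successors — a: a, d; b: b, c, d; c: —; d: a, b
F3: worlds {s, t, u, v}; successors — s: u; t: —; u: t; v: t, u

F1

Frame correspondent (Sahlqvist): \forall x \forall y \forall z ((xRy \wedge xRz) \to \exists w (y R^2 w \wedge z R^2 w)) — i.e. a generalized confluence (Geach) condition.
F1: ✓.
F2: fails — bRb, bRc but no w with bR²w and cR²w.
F3: fails — sRu, sRu but no w with uR²w and uR²w.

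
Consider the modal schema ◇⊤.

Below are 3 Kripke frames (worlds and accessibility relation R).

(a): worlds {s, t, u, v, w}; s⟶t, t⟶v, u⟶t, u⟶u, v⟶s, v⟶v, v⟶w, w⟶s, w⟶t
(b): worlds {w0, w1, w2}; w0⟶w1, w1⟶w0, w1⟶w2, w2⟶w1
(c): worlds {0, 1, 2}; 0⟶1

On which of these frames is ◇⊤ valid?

This is the axiom for seriality; its first-order frame correspondent is ∀x ∃y Rxy.
(a): satisfies the condition.
(b): satisfies the condition.
(c): fails — world 1 has no successor.

(a), (b)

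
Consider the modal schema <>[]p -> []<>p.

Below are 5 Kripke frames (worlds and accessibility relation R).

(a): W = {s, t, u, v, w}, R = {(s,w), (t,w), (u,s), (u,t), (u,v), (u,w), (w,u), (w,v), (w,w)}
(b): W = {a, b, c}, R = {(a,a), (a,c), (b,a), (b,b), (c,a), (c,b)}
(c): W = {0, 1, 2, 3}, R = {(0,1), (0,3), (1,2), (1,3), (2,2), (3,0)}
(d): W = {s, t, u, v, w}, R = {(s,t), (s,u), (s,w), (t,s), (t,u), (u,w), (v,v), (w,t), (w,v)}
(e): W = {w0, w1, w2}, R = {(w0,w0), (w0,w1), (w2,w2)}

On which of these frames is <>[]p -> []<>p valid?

Frame correspondent (Sahlqvist): forall x forall y forall z (Rxy & Rxz -> exists w (Ryw & Rzw)) — i.e. convergence.
(a): fails — Ruv and Ruv but v and v have no common successor.
(b): holds.
(c): fails — R01 and R03 but 1 and 3 have no common successor.
(d): fails — Rsw and Rsu but w and u have no common successor.
(e): fails — Rw0w1 and Rw0w1 but w1 and w1 have no common successor.
Valid on: (b).

(b)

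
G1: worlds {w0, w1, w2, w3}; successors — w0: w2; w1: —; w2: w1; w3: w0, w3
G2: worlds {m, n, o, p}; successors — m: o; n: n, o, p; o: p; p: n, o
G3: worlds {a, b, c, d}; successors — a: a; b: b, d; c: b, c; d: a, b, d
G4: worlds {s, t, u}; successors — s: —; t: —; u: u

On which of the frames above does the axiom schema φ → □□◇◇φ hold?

G4

Frame correspondent (Sahlqvist): ∀x ∀z (xR²z → ∃w (x = w ∧ zR²w)) — i.e. a generalized confluence (Geach) condition.
G1: fails — w0R²w1 but no w with w0=w and w1R²w.
G2: fails — mR²p but no w with m=w and pR²w.
G3: fails — bR²a but no w with b=w and aR²w.
G4: satisfies the condition.
Valid on: G4.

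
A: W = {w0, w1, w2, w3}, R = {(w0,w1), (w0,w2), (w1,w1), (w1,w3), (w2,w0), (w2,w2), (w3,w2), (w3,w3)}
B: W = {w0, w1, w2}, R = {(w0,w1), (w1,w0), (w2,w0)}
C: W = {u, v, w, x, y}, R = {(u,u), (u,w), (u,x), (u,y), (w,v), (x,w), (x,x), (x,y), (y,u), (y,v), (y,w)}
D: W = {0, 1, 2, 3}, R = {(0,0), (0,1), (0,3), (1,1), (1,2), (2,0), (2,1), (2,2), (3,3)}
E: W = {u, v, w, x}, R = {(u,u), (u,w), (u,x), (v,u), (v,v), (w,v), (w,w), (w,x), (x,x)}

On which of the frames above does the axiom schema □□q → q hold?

A, D, E

Frame correspondent (Sahlqvist): ∀x ∃w (xR²w ∧ x = w) — i.e. a generalized confluence (Geach) condition.
A: satisfies the condition.
B: fails — at w2 but no w with w2R²w and w2=w.
C: fails — at v but no t with vR²t and v=t.
D: satisfies the condition.
E: satisfies the condition.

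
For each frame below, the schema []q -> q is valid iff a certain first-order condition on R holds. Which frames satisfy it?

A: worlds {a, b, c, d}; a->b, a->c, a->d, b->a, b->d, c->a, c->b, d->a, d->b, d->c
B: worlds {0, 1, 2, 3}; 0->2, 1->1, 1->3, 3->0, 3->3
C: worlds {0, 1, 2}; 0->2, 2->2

none

Frame correspondent (Sahlqvist): forall x Rxx — i.e. reflexivity.
A: fails — world a does not see itself.
B: fails — world 0 does not see itself.
C: fails — world 0 does not see itself.
Valid on no frame.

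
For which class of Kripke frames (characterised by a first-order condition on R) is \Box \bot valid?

emptiness of R: \forall x \forall y \neg Rxy

□⊥ is valid iff no world has any successor (otherwise □⊥ fails at any world with one).
The converse is a direct semantic check.
So the correspondent is emptiness of R.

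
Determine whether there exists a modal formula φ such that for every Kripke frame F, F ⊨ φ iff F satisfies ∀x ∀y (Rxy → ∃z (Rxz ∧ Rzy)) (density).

Yes — defined by □□q → □q

This is a Sahlqvist condition; the C4 axiom □□q → □q defines it.
Suppose □□q→□q is valid. Take Rxy and set V(q)={w : xR²w}. Then □□q at x, so □q at x, so q at y, i.e. ∃z(Rxz∧Rzy).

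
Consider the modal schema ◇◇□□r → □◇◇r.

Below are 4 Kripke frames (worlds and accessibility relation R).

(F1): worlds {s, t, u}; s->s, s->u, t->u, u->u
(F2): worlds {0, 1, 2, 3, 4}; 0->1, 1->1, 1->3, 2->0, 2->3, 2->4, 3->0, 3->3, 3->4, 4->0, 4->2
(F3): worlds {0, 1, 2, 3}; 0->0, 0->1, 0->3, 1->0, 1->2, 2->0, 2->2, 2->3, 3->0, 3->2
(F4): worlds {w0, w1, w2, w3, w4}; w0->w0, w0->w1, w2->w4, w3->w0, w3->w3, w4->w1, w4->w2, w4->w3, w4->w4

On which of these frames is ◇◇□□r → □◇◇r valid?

This is the axiom for a generalized confluence (Geach) condition; its first-order frame correspondent is ∀x ∀y ∀z ((xR²y ∧ xRz) → ∃w (yR²w ∧ zR²w)).
(F1): condition met.
(F2): condition met.
(F3): condition met.
(F4): fails — w0R²w0, w0Rw1 but no w with w0R²w and w1R²w.
Valid on: (F1), (F2), (F3).

(F1), (F2), (F3)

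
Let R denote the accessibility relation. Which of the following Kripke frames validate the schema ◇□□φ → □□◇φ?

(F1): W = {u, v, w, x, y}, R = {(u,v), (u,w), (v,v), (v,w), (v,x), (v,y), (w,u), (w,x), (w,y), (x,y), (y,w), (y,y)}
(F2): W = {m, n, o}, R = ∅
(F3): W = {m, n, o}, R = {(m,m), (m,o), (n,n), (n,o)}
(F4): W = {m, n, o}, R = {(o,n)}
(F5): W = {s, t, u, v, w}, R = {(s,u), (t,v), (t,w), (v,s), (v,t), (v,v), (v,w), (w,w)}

(F1), (F2), (F4)

This is the axiom for a generalized confluence (Geach) condition; its first-order frame correspondent is ∀x ∀y ∀z ((xRy ∧ xR²z) → ∃w (yR²w ∧ zRw)).
(F1): ✓.
(F2): ✓.
(F3): fails — mRm, mR²o but no w with mR²w and oRw.
(F4): ✓.
(F5): fails — tRw, tR²s but no w* with wR²w* and sRw*.
Valid on: (F1), (F2), (F4).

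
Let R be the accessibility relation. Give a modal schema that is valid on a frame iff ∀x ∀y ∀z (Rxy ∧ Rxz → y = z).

A defining formula is ◇p → □p (the CD axiom).
Suppose ◇p→□p is valid. Take Rxy, Rxz and set V(p)={y}. Then ◇p at x, so □p at x, so p at z, i.e. z=y.

◇p → □p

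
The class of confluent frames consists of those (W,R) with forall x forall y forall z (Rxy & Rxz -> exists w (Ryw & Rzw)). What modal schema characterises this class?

A defining formula is ◇□p → □◇p (the .2 axiom).
Suppose ◇□p→□◇p is valid. Take Rxy, Rxz and set V(p)={w : Ryw}. Then □p at y so ◇□p at x, so □◇p at x, so ◇p at z, giving w with Rzw and Ryw.

◇□p → □◇p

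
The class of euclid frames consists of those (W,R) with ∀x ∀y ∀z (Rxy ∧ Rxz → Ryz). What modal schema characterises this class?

The condition is the Euclidean property. The 5 schema ◇q → □◇q defines it.
Suppose ◇q→□◇q is valid. Take Rxy, Rxz and set V(q)={y}. Then ◇q at x, so □◇q at x, so ◇q at z, so some w with Rzw has q; w=y, i.e. Rzy. By symmetry of the argument, Ryz.

◇q → □◇q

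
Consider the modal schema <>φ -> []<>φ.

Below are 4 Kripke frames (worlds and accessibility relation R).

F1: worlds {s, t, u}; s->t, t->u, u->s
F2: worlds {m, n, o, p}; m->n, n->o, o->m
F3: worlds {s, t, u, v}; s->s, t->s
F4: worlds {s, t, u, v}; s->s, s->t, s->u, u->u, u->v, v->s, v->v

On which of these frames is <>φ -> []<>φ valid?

F3

Frame correspondent (Sahlqvist): forall x forall y forall z (Rxy & Rxz -> Ryz) — i.e. the Euclidean property.
F1: fails — Rst and Rst but not Rtt.
F2: fails — Rmn and Rmn but not Rnn.
F3: ✓.
F4: fails — Rsu and Rss but not Rus.
Valid on: F3.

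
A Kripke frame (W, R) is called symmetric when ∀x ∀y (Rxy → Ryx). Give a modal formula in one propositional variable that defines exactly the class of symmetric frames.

p → □◇p

A defining formula is p → □◇p (the B axiom).
Suppose p→□◇p is valid. Take Rxy and set V(p)={x}. Then p at x, so □◇p at x, so ◇p at y, so some z with Ryz has p; z=x, i.e. Ryx.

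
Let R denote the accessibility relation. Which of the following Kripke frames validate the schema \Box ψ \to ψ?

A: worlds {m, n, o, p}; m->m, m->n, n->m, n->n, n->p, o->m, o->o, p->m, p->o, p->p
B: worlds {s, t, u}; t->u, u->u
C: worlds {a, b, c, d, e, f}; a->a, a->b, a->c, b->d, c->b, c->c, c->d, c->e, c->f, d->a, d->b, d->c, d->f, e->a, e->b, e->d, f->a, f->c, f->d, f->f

A

Frame correspondent (Sahlqvist): \forall x Rxx — i.e. reflexivity.
A: satisfies the condition.
B: fails — world s does not see itself.
C: fails — world b does not see itself.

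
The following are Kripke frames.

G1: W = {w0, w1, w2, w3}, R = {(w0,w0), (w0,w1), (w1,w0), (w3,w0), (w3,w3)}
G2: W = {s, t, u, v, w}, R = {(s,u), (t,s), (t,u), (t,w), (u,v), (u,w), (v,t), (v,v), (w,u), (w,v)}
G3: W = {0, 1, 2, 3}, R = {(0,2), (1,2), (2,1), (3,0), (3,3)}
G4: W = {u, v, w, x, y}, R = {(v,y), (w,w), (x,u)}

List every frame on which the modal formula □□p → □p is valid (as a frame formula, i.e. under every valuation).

G1

Frame correspondent (Sahlqvist): ∀x ∀y (Rxy → ∃z (Rxz ∧ Rzy)) — i.e. density.
G1: satisfies the condition.
G2: fails — Ruw but no z with Ruz and Rzw.
G3: fails — R02 but no z with R0z and Rz2.
G4: fails — Rxu but no z with Rxz and Rzu.
Valid on: G1.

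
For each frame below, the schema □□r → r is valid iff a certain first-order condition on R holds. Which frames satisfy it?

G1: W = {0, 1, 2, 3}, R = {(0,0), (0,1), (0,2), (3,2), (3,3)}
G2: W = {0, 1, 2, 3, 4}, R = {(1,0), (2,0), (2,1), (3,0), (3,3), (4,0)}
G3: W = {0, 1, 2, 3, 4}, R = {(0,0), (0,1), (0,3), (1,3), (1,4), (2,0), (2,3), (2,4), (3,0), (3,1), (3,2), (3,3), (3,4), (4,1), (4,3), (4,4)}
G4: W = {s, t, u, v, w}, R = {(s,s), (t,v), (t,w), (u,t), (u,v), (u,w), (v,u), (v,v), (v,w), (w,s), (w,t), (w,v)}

This is the axiom for a generalized confluence (Geach) condition; its first-order frame correspondent is ∀x ∃w (xR²w ∧ x = w).
G1: fails — at 1 but no w with 1R²w and 1=w.
G2: fails — at 0 but no w with 0R²w and 0=w.
G3: holds.
G4: holds.
Valid on: G3, G4.

G3, G4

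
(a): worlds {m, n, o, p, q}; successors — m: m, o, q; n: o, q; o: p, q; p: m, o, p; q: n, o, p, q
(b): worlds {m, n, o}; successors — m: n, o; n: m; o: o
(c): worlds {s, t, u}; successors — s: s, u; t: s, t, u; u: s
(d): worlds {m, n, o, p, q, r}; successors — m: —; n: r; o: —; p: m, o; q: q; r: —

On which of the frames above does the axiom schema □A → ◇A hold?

(a), (b), (c)

The schema corresponds to seriality: ∀x ∃y Rxy.
(a): satisfies the condition.
(b): satisfies the condition.
(c): satisfies the condition.
(d): fails — world m has no successor.
Valid on: (a), (b), (c).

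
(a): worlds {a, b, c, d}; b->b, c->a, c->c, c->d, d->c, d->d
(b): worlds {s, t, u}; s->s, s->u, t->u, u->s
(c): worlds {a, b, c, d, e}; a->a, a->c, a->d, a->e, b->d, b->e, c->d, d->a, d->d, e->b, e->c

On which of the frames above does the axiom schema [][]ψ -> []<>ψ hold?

Frame correspondent (Sahlqvist): forall x forall z (xRz -> exists w (x R^2 w & zRw)) — i.e. a generalized confluence (Geach) condition.
(a): fails — cRa but no w with cR²w and aRw.
(b): holds.
(c): holds.
Valid on: (b), (c).

(b), (c)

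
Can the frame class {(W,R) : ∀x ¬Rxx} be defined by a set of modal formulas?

No

Any modally definable frame class is closed under surjective bounded morphisms.
The 4-cycle (worlds 0,1,2,3 with 0→1→2→3→0) is irreflexive, and the map sending every world to a single reflexive point • is a surjective bounded morphism (forth: every edge maps to (•,•); back: every world has a successor). So any modal formula valid on the 4-cycle is also valid on the reflexive point, which is not irreflexive.
So the class is not modally definable.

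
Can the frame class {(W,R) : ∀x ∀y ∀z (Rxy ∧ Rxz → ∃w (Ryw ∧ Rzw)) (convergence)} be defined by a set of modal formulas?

The condition is convergence. A defining modal formula is ◇□r → □◇r.
Suppose ◇□r→□◇r is valid. Take Rxy, Rxz and set V(r)={w : Ryw}. Then □r at y so ◇□r at x, so □◇r at x, so ◇r at z, giving w with Rzw and Ryw.

Yes, by ◇□r → □◇r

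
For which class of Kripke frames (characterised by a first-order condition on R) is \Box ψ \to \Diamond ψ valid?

Suppose □ψ→◇ψ is valid. At any x set V(ψ)=W. Then □ψ at x, so ◇ψ at x, so x has a successor.
Conversely, any frame satisfying \forall x \exists y Rxy validates the schema.
Frame condition: \forall x \exists y Rxy.

seriality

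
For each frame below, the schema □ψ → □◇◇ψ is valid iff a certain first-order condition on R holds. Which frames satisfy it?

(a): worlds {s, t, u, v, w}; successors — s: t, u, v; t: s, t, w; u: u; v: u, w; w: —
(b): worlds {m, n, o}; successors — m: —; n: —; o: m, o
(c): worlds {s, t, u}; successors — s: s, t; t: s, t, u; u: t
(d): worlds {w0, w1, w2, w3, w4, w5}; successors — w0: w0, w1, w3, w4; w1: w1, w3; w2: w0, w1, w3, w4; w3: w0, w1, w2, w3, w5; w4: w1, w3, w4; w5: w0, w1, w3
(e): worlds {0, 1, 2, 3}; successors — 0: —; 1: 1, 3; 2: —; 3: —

This is the axiom for a generalized confluence (Geach) condition; its first-order frame correspondent is ∀x ∀z (xRz → ∃w (xRw ∧ zR²w)).
(a): fails — tRw but no w* with tRw* and wR²w*.
(b): fails — oRm but no w with oRw and mR²w.
(c): condition met.
(d): condition met.
(e): fails — 1R3 but no w with 1Rw and 3R²w.
Valid on: (c), (d).

(c), (d)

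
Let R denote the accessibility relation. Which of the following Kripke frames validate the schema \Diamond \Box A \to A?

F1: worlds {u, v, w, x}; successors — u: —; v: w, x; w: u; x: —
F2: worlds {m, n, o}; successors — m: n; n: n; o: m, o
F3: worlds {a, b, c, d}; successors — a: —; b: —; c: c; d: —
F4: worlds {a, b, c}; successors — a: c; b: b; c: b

F3

Frame correspondent (Sahlqvist): \forall x \forall y (Rxy \to Ryx) — i.e. symmetry.
F1: fails — Rvx but not Rxv.
F2: fails — Rom but not Rmo.
F3: satisfies the condition.
F4: fails — Rac but not Rca.
Valid on: F3.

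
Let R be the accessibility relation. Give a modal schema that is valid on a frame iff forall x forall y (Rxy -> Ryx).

ψ → □◇ψ

A defining formula is ψ → □◇ψ (the B axiom).
Suppose ψ→□◇ψ is valid. Take Rxy and set V(ψ)={x}. Then ψ at x, so □◇ψ at x, so ◇ψ at y, so some z with Ryz has ψ; z=x, i.e. Ryx.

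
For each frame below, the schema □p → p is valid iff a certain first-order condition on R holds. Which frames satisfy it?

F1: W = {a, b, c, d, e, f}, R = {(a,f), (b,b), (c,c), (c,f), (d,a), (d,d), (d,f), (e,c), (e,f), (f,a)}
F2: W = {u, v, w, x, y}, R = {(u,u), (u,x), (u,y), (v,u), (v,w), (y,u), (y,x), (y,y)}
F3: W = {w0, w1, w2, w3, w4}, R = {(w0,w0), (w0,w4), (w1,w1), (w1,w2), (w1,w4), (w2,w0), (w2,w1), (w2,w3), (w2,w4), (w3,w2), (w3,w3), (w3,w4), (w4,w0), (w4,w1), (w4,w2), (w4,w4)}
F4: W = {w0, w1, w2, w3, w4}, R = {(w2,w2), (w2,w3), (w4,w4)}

none

This is the axiom for reflexivity; its first-order frame correspondent is ∀x Rxx.
F1: fails — world a does not see itself.
F2: fails — world v does not see itself.
F3: fails — world w2 does not see itself.
F4: fails — world w0 does not see itself.
Valid on no frame.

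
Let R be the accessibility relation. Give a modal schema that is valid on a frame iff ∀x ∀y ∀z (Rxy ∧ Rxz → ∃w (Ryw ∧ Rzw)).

◇□ψ → □◇ψ

This is convergence; the standard corresponding axiom is .2: ◇□ψ → □◇ψ.
Suppose ◇□ψ→□◇ψ is valid. Take Rxy, Rxz and set V(ψ)={w : Ryw}. Then □ψ at y so ◇□ψ at x, so □◇ψ at x, so ◇ψ at z, giving w with Rzw and Ryw.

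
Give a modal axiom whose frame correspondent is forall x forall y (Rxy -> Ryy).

□(□q → q)

This is shift-reflexivity; the standard corresponding axiom is T□: □(□q → q).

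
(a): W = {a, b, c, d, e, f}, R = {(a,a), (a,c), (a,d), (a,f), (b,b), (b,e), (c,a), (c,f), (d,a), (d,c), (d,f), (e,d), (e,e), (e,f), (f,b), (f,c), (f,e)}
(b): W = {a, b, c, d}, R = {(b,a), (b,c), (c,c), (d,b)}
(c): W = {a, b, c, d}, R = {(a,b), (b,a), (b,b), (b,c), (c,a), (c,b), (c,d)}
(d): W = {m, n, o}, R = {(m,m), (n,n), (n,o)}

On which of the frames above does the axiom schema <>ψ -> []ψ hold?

Frame correspondent (Sahlqvist): forall x forall y forall z (Rxy & Rxz -> y = z) — i.e. partial functionality.
(a): fails — a sees both a and c.
(b): fails — b sees both a and c.
(c): fails — b sees both a and b.
(d): fails — n sees both n and o.

none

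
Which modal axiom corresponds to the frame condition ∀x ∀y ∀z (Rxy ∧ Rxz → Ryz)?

A defining formula is ◇ψ → □◇ψ (the 5 axiom).
Suppose ◇ψ→□◇ψ is valid. Take Rxy, Rxz and set V(ψ)={y}. Then ◇ψ at x, so □◇ψ at x, so ◇ψ at z, so some w with Rzw has ψ; w=y, i.e. Rzy. By symmetry of the argument, Ryz.

◇ψ → □◇ψ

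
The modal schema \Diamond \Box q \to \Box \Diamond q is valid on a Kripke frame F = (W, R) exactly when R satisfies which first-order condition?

Suppose ◇□q→□◇q is valid. Take Rxy, Rxz and set V(q)={w : Ryw}. Then □q at y so ◇□q at x, so □◇q at x, so ◇q at z, giving w with Rzw and Ryw.

convergence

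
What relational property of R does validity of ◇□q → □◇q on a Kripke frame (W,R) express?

Suppose ◇□q→□◇q is valid. Take Rxy, Rxz and set V(q)={w : Ryw}. Then □q at y so ◇□q at x, so □◇q at x, so ◇q at z, giving w with Rzw and Ryw.

Convergence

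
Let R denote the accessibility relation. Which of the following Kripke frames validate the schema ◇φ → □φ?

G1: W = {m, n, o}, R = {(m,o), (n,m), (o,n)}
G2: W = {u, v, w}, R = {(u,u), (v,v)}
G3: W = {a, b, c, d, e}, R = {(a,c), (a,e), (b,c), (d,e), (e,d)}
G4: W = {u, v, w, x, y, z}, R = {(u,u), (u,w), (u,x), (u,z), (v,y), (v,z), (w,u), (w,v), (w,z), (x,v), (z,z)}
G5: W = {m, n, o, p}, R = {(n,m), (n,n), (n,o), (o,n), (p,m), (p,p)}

Frame correspondent (Sahlqvist): ∀x ∀y ∀z (Rxy ∧ Rxz → y = z) — i.e. partial functionality.
G1: condition met.
G2: condition met.
G3: fails — a sees both c and e.
G4: fails — u sees both u and w.
G5: fails — n sees both m and n.
Valid on: G1, G2.

G1, G2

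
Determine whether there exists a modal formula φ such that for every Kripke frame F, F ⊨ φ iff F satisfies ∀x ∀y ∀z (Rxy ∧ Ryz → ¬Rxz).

Not definable by any modal formula

Modal frame validity is preserved under surjective bounded morphisms.
The 7-cycle (worlds s,t,u,v,w,x,y with s→t→u→v→w→x→y→s) is intransitive. Mapping every world to a single reflexive point • is a surjective bounded morphism; the reflexive point is not intransitive (R••∧R•• but R••).
So no modal formula (or set of formulas) defines exactly the intransitive frames.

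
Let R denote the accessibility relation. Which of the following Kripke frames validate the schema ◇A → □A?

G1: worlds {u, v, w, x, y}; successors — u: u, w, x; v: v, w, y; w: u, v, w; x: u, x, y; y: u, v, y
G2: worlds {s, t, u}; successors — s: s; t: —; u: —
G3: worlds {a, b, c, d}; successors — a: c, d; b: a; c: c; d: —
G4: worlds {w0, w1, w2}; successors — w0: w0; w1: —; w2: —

G2, G4

Frame correspondent (Sahlqvist): ∀x ∀y ∀z (Rxy ∧ Rxz → y = z) — i.e. partial functionality.
G1: fails — u sees both u and w.
G2: condition met.
G3: fails — a sees both c and d.
G4: condition met.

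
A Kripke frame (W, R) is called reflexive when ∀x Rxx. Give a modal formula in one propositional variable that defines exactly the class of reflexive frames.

This is reflexivity; the standard corresponding axiom is T: □ψ → ψ.
Suppose □ψ→ψ is valid. At any x set V(ψ)={w : Rxw}. Then □ψ holds at x, so ψ holds at x, i.e. Rxx.

□ψ → ψ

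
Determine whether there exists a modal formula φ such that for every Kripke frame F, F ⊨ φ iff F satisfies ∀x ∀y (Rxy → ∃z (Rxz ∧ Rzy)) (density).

This is a Sahlqvist condition; the C4 axiom □□r → □r defines it.
Suppose □□r→□r is valid. Take Rxy and set V(r)={w : xR²w}. Then □□r at x, so □r at x, so r at y, i.e. ∃z(Rxz∧Rzy).

Definable; □□r → □r defines it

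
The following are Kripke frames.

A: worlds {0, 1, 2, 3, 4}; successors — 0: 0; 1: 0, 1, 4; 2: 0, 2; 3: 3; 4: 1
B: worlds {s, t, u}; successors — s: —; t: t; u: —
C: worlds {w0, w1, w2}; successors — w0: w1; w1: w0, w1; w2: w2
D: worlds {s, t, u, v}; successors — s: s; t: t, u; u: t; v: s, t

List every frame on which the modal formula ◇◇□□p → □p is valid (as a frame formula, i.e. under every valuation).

The schema corresponds to a generalized confluence (Geach) condition: ∀x ∀y ∀z ((xR²y ∧ xRz) → ∃w (yR²w ∧ z = w)).
A: fails — 1R²0, 1R1 but no w with 0R²w and 1=w.
B: satisfies the condition.
C: satisfies the condition.
D: fails — vR²s, vRt but no w with sR²w and t=w.

B, C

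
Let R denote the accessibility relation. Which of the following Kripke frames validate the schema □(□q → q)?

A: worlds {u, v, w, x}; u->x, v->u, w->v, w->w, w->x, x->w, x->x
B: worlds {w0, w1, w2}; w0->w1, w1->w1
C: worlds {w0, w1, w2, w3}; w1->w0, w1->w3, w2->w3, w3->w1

B

The schema corresponds to shift-reflexivity: ∀x ∀y (Rxy → Ryy).
A: fails — Rvu but not Ruu.
B: satisfies the condition.
C: fails — Rw1w0 but not Rw0w0.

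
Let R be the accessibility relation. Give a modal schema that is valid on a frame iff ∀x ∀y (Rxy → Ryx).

This is symmetry; the standard corresponding axiom is B: r → □◇r.
Suppose r→□◇r is valid. Take Rxy and set V(r)={x}. Then r at x, so □◇r at x, so ◇r at y, so some z with Ryz has r; z=x, i.e. Ryx.

r → □◇r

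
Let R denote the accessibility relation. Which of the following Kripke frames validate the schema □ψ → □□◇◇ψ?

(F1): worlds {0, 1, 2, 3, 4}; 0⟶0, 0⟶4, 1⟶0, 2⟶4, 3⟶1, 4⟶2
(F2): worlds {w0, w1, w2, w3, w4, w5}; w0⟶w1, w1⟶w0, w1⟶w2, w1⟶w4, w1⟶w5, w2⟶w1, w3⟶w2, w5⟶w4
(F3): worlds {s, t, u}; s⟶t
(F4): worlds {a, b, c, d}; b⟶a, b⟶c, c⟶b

(F3)

Frame correspondent (Sahlqvist): ∀x ∀z (xR²z → ∃w (xRw ∧ zR²w)) — i.e. a generalized confluence (Geach) condition.
(F1): fails — 0R²2 but no w with 0Rw and 2R²w.
(F2): fails — w0R²w0 but no w with w0Rw and w0R²w.
(F3): ✓.
(F4): fails — bR²b but no w with bRw and bR²w.
Valid on: (F3).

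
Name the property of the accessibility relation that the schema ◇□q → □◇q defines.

Suppose ◇□q→□◇q is valid. Take Rxy, Rxz and set V(q)={w : Ryw}. Then □q at y so ◇□q at x, so □◇q at x, so ◇q at z, giving w with Rzw and Ryw.

Convergence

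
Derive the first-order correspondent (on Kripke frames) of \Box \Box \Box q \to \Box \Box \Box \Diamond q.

\forall x \forall z (x R^3 z \to \exists w (x R^3 w \wedge zRw))

This is a Sahlqvist (Geach-type) schema ◇^0□^3q → □^3◇^1q.
First-order correspondent: \forall x \forall z (x R^3 z \to \exists w (x R^3 w \wedge zRw)).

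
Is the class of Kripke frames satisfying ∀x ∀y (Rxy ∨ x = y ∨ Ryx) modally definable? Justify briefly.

Any modally definable frame class is closed under disjoint unions.
Take 3 disjoint single-world reflexive frames: each is trivially connected, but their disjoint union has 3 worlds with no edge between distinct components, so it is not connected.
So the class is not modally definable.

Not definable by any modal formula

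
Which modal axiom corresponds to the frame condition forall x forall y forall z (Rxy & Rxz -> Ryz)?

This is the Euclidean property; the standard corresponding axiom is 5: ◇ψ → □◇ψ.
Suppose ◇ψ→□◇ψ is valid. Take Rxy, Rxz and set V(ψ)={y}. Then ◇ψ at x, so □◇ψ at x, so ◇ψ at z, so some w with Rzw has ψ; w=y, i.e. Rzy. By symmetry of the argument, Ryz.

◇ψ → □◇ψ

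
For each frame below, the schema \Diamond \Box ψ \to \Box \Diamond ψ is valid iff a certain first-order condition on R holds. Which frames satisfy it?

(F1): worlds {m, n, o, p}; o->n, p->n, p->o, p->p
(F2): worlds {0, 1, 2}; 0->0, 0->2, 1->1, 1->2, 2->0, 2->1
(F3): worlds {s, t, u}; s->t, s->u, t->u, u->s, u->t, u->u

(F2), (F3)

The schema corresponds to convergence: \forall x \forall y \forall z (Rxy \wedge Rxz \to \exists w (Ryw \wedge Rzw)).
(F1): fails — Ron and Ron but n and n have no common successor.
(F2): satisfies the condition.
(F3): satisfies the condition.
Valid on: (F2), (F3).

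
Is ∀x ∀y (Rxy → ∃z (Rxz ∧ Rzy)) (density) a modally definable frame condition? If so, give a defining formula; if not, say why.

The condition is density. A defining modal formula is □□p → □p.
Suppose □□p→□p is valid. Take Rxy and set V(p)={w : xR²w}. Then □□p at x, so □p at x, so p at y, i.e. ∃z(Rxz∧Rzy).

Yes, by □□p → □p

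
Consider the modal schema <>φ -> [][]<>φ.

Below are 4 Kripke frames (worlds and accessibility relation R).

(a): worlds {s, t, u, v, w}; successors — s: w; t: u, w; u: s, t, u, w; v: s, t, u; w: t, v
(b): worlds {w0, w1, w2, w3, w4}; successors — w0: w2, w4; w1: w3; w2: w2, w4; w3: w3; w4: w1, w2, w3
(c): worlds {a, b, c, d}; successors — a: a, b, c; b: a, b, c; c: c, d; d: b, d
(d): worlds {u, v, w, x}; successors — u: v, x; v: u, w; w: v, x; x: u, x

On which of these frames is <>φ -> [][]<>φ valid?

none

The schema corresponds to a generalized confluence (Geach) condition: forall x forall y forall z ((xRy & x R^2 z) -> exists w (y = w & zRw)).
(a): fails — sRw, sR²v but no w* with w=w* and vRw*.
(b): fails — w0Rw2, w0R²w1 but no w with w2=w and w1Rw.
(c): fails — aRa, aR²c but no w with a=w and cRw.
(d): fails — uRv, uR²x but no t with v=t and xRt.
Valid on no frame.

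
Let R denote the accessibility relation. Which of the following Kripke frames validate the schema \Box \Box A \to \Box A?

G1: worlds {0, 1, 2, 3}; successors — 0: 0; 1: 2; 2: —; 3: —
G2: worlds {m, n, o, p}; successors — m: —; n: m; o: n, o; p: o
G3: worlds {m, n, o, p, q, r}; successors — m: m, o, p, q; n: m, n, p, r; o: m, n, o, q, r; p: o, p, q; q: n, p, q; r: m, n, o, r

G3

This is the axiom for density; its first-order frame correspondent is \forall x \forall y (Rxy \to \exists z (Rxz \wedge Rzy)).
G1: fails — R12 but no z with R1z and Rz2.
G2: fails — Rnm but no z with Rnz and Rzm.
G3: satisfies the condition.
Valid on: G3.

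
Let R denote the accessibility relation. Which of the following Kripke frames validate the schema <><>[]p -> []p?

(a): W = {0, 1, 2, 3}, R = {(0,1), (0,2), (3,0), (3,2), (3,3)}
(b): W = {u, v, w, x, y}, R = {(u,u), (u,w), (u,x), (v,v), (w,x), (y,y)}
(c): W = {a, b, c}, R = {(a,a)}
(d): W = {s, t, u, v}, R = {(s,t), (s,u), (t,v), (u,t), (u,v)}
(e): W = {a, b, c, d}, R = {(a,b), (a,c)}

(c), (e)

Frame correspondent (Sahlqvist): forall x forall y forall z ((x R^2 y & xRz) -> exists w (yRw & z = w)) — i.e. a generalized confluence (Geach) condition.
(a): fails — 3R²0, 3R0 but no w with 0Rw and 0=w.
(b): fails — uR²w, uRu but no t with wRt and u=t.
(c): holds.
(d): fails — sR²t, sRt but no w with tRw and t=w.
(e): holds.
Valid on: (c), (e).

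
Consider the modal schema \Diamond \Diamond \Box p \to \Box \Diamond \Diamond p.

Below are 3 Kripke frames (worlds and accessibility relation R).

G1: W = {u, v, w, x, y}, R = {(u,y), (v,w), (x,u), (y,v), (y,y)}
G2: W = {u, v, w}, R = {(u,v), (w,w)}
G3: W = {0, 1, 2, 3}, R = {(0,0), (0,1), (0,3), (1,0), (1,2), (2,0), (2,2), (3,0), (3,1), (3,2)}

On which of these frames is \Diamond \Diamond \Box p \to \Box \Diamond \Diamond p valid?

Frame correspondent (Sahlqvist): \forall x \forall y \forall z ((x R^2 y \wedge xRz) \to \exists w (yRw \wedge z R^2 w)) — i.e. a generalized confluence (Geach) condition.
G1: fails — yR²v, yRv but no t with vRt and vR²t.
G2: satisfies the condition.
G3: satisfies the condition.

G2, G3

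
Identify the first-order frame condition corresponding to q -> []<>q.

symmetry: forall x forall y (Rxy -> Ryx)

Suppose q→□◇q is valid. Take Rxy and set V(q)={x}. Then q at x, so □◇q at x, so ◇q at y, so some z with Ryz has q; z=x, i.e. Ryx.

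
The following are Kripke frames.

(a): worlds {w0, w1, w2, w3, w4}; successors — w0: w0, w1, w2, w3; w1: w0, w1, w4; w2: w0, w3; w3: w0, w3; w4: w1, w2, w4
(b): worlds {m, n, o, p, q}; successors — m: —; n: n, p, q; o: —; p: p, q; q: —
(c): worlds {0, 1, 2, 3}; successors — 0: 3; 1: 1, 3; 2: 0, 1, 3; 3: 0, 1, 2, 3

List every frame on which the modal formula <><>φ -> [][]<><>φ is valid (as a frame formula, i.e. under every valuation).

The schema corresponds to a generalized confluence (Geach) condition: forall x forall y forall z ((x R^2 y & x R^2 z) -> exists w (y = w & z R^2 w)).
(a): fails — w0R²w4, w0R²w2 but no w with w4=w and w2R²w.
(b): fails — nR²n, nR²p but no w with n=w and pR²w.
(c): ✓.

(c)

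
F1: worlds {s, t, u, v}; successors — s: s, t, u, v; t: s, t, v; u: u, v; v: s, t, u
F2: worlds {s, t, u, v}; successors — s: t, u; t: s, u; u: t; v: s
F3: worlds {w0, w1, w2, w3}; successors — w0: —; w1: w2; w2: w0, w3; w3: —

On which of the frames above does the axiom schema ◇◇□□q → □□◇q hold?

F1

Frame correspondent (Sahlqvist): ∀x ∀y ∀z ((xR²y ∧ xR²z) → ∃w (yR²w ∧ zRw)) — i.e. a generalized confluence (Geach) condition.
F1: holds.
F2: fails — sR²u, sR²u but no w with uR²w and uRw.
F3: fails — w1R²w0, w1R²w0 but no w with w0R²w and w0Rw.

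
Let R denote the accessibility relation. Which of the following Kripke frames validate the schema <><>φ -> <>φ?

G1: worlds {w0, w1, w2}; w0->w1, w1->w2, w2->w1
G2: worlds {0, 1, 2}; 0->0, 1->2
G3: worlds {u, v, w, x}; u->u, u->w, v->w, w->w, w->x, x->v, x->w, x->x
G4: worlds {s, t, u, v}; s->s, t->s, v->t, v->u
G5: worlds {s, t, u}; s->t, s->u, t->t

The schema corresponds to transitivity: forall x forall y forall z (Rxy & Ryz -> Rxz).
G1: fails — Rw1w2 and Rw2w1 but not Rw1w1.
G2: holds.
G3: fails — Ruw and Rwx but not Rux.
G4: fails — Rvt and Rts but not Rvs.
G5: holds.

G2, G5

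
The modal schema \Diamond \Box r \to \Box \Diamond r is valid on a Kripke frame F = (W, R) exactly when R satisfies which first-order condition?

Suppose ◇□r→□◇r is valid. Take Rxy, Rxz and set V(r)={w : Ryw}. Then □r at y so ◇□r at x, so □◇r at x, so ◇r at z, giving w with Rzw and Ryw.

convergence: \forall x \forall y \forall z (Rxy \wedge Rxz \to \exists w (Ryw \wedge Rzw))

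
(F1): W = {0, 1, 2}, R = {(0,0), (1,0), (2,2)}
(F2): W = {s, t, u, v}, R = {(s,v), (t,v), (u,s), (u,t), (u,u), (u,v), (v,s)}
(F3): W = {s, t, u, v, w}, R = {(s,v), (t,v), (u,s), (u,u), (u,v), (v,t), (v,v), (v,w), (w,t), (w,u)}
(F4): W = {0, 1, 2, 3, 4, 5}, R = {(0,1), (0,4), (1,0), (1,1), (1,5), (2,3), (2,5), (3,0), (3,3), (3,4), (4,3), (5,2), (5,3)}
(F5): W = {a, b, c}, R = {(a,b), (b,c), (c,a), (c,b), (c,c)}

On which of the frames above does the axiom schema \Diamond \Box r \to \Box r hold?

(F1)

This is the axiom for the Euclidean property; its first-order frame correspondent is \forall x \forall y \forall z (Rxy \wedge Rxz \to Ryz).
(F1): holds.
(F2): fails — Rsv and Rsv but not Rvv.
(F3): fails — Ruv and Ruu but not Rvu.
(F4): fails — R01 and R04 but not R14.
(F5): fails — Rab and Rab but not Rbb.
Valid on: (F1).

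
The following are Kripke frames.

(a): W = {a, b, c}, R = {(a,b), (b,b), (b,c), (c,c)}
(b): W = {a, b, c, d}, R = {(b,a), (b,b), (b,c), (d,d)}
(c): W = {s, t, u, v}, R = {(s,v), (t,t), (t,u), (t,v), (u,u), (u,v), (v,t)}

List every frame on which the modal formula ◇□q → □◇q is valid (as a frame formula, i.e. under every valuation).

This is the axiom for convergence; its first-order frame correspondent is ∀x ∀y ∀z (Rxy ∧ Rxz → ∃w (Ryw ∧ Rzw)).
(a): satisfies the condition.
(b): fails — Rba and Rba but a and a have no common successor.
(c): fails — Rtv and Rtu but v and u have no common successor.

(a)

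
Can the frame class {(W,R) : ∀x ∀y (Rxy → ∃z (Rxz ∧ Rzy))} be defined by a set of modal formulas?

The condition is density. A defining modal formula is □□q → □q.

Yes — defined by □□q → □q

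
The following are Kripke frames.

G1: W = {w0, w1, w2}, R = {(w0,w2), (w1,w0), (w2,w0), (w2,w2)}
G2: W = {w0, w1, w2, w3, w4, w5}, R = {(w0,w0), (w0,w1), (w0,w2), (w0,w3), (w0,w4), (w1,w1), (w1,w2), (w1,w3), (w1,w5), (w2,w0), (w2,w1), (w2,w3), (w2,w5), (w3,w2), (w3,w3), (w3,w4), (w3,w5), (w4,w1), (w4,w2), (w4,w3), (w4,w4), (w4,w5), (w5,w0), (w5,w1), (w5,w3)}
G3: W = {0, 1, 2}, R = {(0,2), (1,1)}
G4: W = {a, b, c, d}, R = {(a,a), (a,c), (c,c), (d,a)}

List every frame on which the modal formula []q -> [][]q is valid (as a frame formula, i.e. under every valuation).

This is the axiom for transitivity; its first-order frame correspondent is forall x forall y forall z (Rxy & Ryz -> Rxz).
G1: fails — Rw0w2 and Rw2w0 but not Rw0w0.
G2: fails — Rw1w3 and Rw3w4 but not Rw1w4.
G3: condition met.
G4: fails — Rda and Rac but not Rdc.
Valid on: G3.

G3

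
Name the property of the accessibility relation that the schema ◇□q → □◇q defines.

convergence

Suppose ◇□q→□◇q is valid. Take Rxy, Rxz and set V(q)={w : Ryw}. Then □q at y so ◇□q at x, so □◇q at x, so ◇q at z, giving w with Rzw and Ryw.
Conversely, any frame satisfying ∀x ∀y ∀z (Rxy ∧ Rxz → ∃w (Ryw ∧ Rzw)) validates the schema.
So the correspondent is convergence.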